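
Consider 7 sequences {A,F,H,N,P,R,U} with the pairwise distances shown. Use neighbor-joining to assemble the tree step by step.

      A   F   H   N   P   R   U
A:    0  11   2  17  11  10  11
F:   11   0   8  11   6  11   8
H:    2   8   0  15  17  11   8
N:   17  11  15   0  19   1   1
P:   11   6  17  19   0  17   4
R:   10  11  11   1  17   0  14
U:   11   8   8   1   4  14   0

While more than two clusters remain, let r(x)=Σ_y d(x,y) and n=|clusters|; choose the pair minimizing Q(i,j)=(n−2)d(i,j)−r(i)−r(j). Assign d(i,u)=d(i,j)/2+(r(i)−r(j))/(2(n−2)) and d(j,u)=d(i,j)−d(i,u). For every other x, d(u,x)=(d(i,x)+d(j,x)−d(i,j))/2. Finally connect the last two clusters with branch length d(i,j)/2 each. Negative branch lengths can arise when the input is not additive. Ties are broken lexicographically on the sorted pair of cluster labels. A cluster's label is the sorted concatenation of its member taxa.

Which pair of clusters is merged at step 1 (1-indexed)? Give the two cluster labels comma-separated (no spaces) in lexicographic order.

N,R

1. join N+R (d=1, Q=-123) ⇒ NR; edges |N|=1/2, |R|=1/2
  updated: d(A,NR)=13, d(F,NR)=21/2, d(H,NR)=25/2, d(NR,P)=35/2, d(NR,U)=7
2. join A+H (d=2, Q=-175/2) ⇒ AH; edges |A|=17/16, |H|=15/16
  updated: d(AH,F)=17/2, d(AH,NR)=47/4, d(AH,P)=13, d(AH,U)=17/2
3. join P+U (d=4, Q=-56) ⇒ PU; edges |P|=25/6, |U|=-1/6
  updated: d(AH,PU)=35/4, d(F,PU)=5, d(NR,PU)=41/4
4. join AH+NR (d=47/4, Q=-38) ⇒ AHNR; edges |AH|=5, |NR|=27/4
  updated: d(AHNR,F)=29/8, d(AHNR,PU)=29/8
5. join AHNR+F (d=29/8, Q=-49/4) ⇒ AFHNR; edges |AHNR|=9/8, |F|=5/2
  updated: d(AFHNR,PU)=5/2
6. join AFHNR+PU (d=5/2) ⇒ AFHNPRU; edges |AFHNR|=5/4, |PU|=5/4
final tree: ((((A:17/16,H:15/16):5,(N:1/2,R:1/2):27/4):9/8,F:5/2):5/4,(P:25/6,U:-1/6):5/4)
total length: 199/8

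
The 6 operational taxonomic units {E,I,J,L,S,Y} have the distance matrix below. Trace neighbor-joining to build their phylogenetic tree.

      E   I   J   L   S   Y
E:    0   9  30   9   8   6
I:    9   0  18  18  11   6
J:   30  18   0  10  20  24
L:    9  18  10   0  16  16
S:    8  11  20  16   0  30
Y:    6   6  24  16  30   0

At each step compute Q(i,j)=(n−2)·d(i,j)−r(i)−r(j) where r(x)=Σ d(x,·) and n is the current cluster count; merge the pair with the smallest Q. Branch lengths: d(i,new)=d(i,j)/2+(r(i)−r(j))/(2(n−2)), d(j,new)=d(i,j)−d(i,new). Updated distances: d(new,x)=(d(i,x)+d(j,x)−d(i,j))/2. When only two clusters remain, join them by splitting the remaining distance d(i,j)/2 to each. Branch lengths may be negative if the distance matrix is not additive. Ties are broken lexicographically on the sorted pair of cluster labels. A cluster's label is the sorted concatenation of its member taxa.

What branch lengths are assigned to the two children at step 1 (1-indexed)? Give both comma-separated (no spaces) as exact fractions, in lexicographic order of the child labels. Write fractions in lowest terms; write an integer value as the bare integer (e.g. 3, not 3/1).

73/8,7/8

step 1: merge (J,L) at d=10, Q=-131; branch lengths J→73/8, L→7/8; new cluster JL
  updated: d(E,JL)=29/2, d(I,JL)=13, d(JL,S)=13, d(JL,Y)=15
step 2: merge (JL,S) at d=13, Q=-157/2; branch lengths JL→65/12, S→91/12; new cluster JLS
  updated: d(E,JLS)=19/4, d(I,JLS)=11/2, d(JLS,Y)=16
step 3: merge (E,JLS) at d=19/4, Q=-73/2; branch lengths E→3/4, JLS→4; new cluster EJLS
  updated: d(EJLS,I)=39/8, d(EJLS,Y)=69/8
step 4: merge (EJLS,I) at d=39/8, Q=-39/2; branch lengths EJLS→15/4, I→9/8; new cluster EIJLS
  updated: d(EIJLS,Y)=39/8
step 5: merge (EIJLS,Y) at d=39/8; branch lengths EIJLS→39/16, Y→39/16; new cluster EIJLSY
final tree: (((E:3/4,((J:73/8,L:7/8):65/12,S:91/12):4):15/4,I:9/8):39/16,Y:39/16)
total length: 75/2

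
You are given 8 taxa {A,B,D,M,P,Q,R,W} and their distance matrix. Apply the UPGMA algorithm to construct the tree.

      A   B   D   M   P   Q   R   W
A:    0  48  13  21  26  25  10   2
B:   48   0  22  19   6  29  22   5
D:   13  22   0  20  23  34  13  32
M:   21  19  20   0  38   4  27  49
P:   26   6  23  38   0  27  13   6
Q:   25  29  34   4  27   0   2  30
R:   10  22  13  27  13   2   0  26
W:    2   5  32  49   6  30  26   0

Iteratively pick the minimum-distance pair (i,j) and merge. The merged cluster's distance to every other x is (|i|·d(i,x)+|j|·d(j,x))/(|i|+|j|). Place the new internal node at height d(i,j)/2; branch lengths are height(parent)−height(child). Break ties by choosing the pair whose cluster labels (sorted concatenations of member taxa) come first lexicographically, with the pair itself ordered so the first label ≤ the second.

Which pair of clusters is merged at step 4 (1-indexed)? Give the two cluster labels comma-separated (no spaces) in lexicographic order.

M,QR

step 1: merge (A,W) at d=2; branch lengths A→1, W→1; new cluster AW
  updated: d(AW,B)=53/2, d(AW,D)=45/2, d(AW,M)=35, d(AW,P)=16, d(AW,Q)=55/2, d(AW,R)=18
step 2: merge (Q,R) at d=2; branch lengths Q→1, R→1; new cluster QR
  updated: d(AW,QR)=91/4, d(B,QR)=51/2, d(D,QR)=47/2, d(M,QR)=31/2, d(P,QR)=20
step 3: merge (B,P) at d=6; branch lengths B→3, P→3; new cluster BP
  updated: d(AW,BP)=85/4, d(BP,D)=45/2, d(BP,M)=57/2, d(BP,QR)=91/4
step 4: merge (M,QR) at d=31/2; branch lengths M→31/4, QR→27/4; new cluster MQR
  updated: d(AW,MQR)=161/6, d(BP,MQR)=74/3, d(D,MQR)=67/3
step 5: merge (AW,BP) at d=85/4; branch lengths AW→77/8, BP→61/8; new cluster ABPW
  updated: d(ABPW,D)=45/2, d(ABPW,MQR)=103/4
step 6: merge (D,MQR) at d=67/3; branch lengths D→67/6, MQR→41/12; new cluster DMQR
  updated: d(ABPW,DMQR)=399/16
step 7: merge (ABPW,DMQR) at d=399/16; branch lengths ABPW→59/32, DMQR→125/96; new cluster ABDMPQRW
final tree: (((A:1,W:1):77/8,(B:3,P:3):61/8):59/32,(D:67/6,(M:31/4,(Q:1,R:1):27/4):41/12):125/96)
total length: 2855/48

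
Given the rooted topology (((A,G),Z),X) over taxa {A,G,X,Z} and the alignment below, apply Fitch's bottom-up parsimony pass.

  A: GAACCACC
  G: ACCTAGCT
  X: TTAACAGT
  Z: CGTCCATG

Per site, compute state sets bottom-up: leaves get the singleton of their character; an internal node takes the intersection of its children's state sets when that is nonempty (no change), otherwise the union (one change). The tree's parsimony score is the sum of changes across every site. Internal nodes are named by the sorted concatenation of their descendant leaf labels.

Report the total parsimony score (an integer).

16

site 0, node AG: A={G} ∪ G={A} → {A,G} (+1)
site 0, node AGZ: AG={A,G} ∪ Z={C} → {A,C,G} (+1)
site 0, node AGXZ: AGZ={A,C,G} ∪ X={T} → {A,C,G,T} (+1)
site 1, node AG: A={A} ∪ G={C} → {A,C} (+1)
site 1, node AGZ: AG={A,C} ∪ Z={G} → {A,C,G} (+1)
site 1, node AGXZ: AGZ={A,C,G} ∪ X={T} → {A,C,G,T} (+1)
site 2, node AG: A={A} ∪ G={C} → {A,C} (+1)
site 2, node AGZ: AG={A,C} ∪ Z={T} → {A,C,T} (+1)
site 2, node AGXZ: AGZ={A,C,T} ∩ X={A} → {A} (+0)
site 3, node AG: A={C} ∪ G={T} → {C,T} (+1)
site 3, node AGZ: AG={C,T} ∩ Z={C} → {C} (+0)
site 3, node AGXZ: AGZ={C} ∪ X={A} → {A,C} (+1)
site 4, node AG: A={C} ∪ G={A} → {A,C} (+1)
site 4, node AGZ: AG={A,C} ∩ Z={C} → {C} (+0)
site 4, node AGXZ: AGZ={C} ∩ X={C} → {C} (+0)
site 5, node AG: A={A} ∪ G={G} → {A,G} (+1)
site 5, node AGZ: AG={A,G} ∩ Z={A} → {A} (+0)
site 5, node AGXZ: AGZ={A} ∩ X={A} → {A} (+0)
site 6, node AG: A={C} ∩ G={C} → {C} (+0)
site 6, node AGZ: AG={C} ∪ Z={T} → {C,T} (+1)
site 6, node AGXZ: AGZ={C,T} ∪ X={G} → {C,G,T} (+1)
site 7, node AG: A={C} ∪ G={T} → {C,T} (+1)
site 7, node AGZ: AG={C,T} ∪ Z={G} → {C,G,T} (+1)
site 7, node AGXZ: AGZ={C,G,T} ∩ X={T} → {T} (+0)
per-site changes: [3, 3, 2, 2, 1, 1, 2, 2]; total = 16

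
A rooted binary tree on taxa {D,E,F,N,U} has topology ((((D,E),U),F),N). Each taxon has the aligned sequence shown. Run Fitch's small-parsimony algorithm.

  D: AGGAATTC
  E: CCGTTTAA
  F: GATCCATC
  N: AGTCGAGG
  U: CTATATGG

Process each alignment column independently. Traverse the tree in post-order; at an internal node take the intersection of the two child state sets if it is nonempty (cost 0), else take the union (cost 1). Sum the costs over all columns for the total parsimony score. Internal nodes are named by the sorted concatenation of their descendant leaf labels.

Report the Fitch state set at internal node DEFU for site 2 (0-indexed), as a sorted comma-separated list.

A,G,T

DE@0: {A} ∪ {C} = {A,C} (union, +1)
DEU@0: {A,C} ∩ {C} = {C} (intersection, +0)
DEFU@0: {C} ∪ {G} = {C,G} (union, +1)
DEFNU@0: {C,G} ∪ {A} = {A,C,G} (union, +1)
DE@1: {G} ∪ {C} = {C,G} (union, +1)
DEU@1: {C,G} ∪ {T} = {C,G,T} (union, +1)
DEFU@1: {C,G,T} ∪ {A} = {A,C,G,T} (union, +1)
DEFNU@1: {A,C,G,T} ∩ {G} = {G} (intersection, +0)
DE@2: {G} ∩ {G} = {G} (intersection, +0)
DEU@2: {G} ∪ {A} = {A,G} (union, +1)
DEFU@2: {A,G} ∪ {T} = {A,G,T} (union, +1)
DEFNU@2: {A,G,T} ∩ {T} = {T} (intersection, +0)
DE@3: {A} ∪ {T} = {A,T} (union, +1)
DEU@3: {A,T} ∩ {T} = {T} (intersection, +0)
DEFU@3: {T} ∪ {C} = {C,T} (union, +1)
DEFNU@3: {C,T} ∩ {C} = {C} (intersection, +0)
DE@4: {A} ∪ {T} = {A,T} (union, +1)
DEU@4: {A,T} ∩ {A} = {A} (intersection, +0)
DEFU@4: {A} ∪ {C} = {A,C} (union, +1)
DEFNU@4: {A,C} ∪ {G} = {A,C,G} (union, +1)
DE@5: {T} ∩ {T} = {T} (intersection, +0)
DEU@5: {T} ∩ {T} = {T} (intersection, +0)
DEFU@5: {T} ∪ {A} = {A,T} (union, +1)
DEFNU@5: {A,T} ∩ {A} = {A} (intersection, +0)
DE@6: {T} ∪ {A} = {A,T} (union, +1)
DEU@6: {A,T} ∪ {G} = {A,G,T} (union, +1)
DEFU@6: {A,G,T} ∩ {T} = {T} (intersection, +0)
DEFNU@6: {T} ∪ {G} = {G,T} (union, +1)
DE@7: {C} ∪ {A} = {A,C} (union, +1)
DEU@7: {A,C} ∪ {G} = {A,C,G} (union, +1)
DEFU@7: {A,C,G} ∩ {C} = {C} (intersection, +0)
DEFNU@7: {C} ∪ {G} = {C,G} (union, +1)
per-site changes: [3, 3, 2, 2, 3, 1, 3, 3]; total = 20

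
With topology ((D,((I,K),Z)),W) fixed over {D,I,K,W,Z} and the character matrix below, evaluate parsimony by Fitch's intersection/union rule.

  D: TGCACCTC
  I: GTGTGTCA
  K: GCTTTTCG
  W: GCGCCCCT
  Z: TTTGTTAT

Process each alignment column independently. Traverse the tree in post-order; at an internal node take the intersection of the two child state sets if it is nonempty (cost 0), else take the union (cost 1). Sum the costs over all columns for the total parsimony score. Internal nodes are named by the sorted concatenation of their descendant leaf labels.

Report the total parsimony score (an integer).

IK@0: {G} ∩ {G} = {G} (intersection, +0)
IKZ@0: {G} ∪ {T} = {G,T} (union, +1)
DIKZ@0: {T} ∩ {G,T} = {T} (intersection, +0)
DIKWZ@0: {T} ∪ {G} = {G,T} (union, +1)
IK@1: {T} ∪ {C} = {C,T} (union, +1)
IKZ@1: {C,T} ∩ {T} = {T} (intersection, +0)
DIKZ@1: {G} ∪ {T} = {G,T} (union, +1)
DIKWZ@1: {G,T} ∪ {C} = {C,G,T} (union, +1)
IK@2: {G} ∪ {T} = {G,T} (union, +1)
IKZ@2: {G,T} ∩ {T} = {T} (intersection, +0)
DIKZ@2: {C} ∪ {T} = {C,T} (union, +1)
DIKWZ@2: {C,T} ∪ {G} = {C,G,T} (union, +1)
IK@3: {T} ∩ {T} = {T} (intersection, +0)
IKZ@3: {T} ∪ {G} = {G,T} (union, +1)
DIKZ@3: {A} ∪ {G,T} = {A,G,T} (union, +1)
DIKWZ@3: {A,G,T} ∪ {C} = {A,C,G,T} (union, +1)
IK@4: {G} ∪ {T} = {G,T} (union, +1)
IKZ@4: {G,T} ∩ {T} = {T} (intersection, +0)
DIKZ@4: {C} ∪ {T} = {C,T} (union, +1)
DIKWZ@4: {C,T} ∩ {C} = {C} (intersection, +0)
IK@5: {T} ∩ {T} = {T} (intersection, +0)
IKZ@5: {T} ∩ {T} = {T} (intersection, +0)
DIKZ@5: {C} ∪ {T} = {C,T} (union, +1)
DIKWZ@5: {C,T} ∩ {C} = {C} (intersection, +0)
IK@6: {C} ∩ {C} = {C} (intersection, +0)
IKZ@6: {C} ∪ {A} = {A,C} (union, +1)
DIKZ@6: {T} ∪ {A,C} = {A,C,T} (union, +1)
DIKWZ@6: {A,C,T} ∩ {C} = {C} (intersection, +0)
IK@7: {A} ∪ {G} = {A,G} (union, +1)
IKZ@7: {A,G} ∪ {T} = {A,G,T} (union, +1)
DIKZ@7: {C} ∪ {A,G,T} = {A,C,G,T} (union, +1)
DIKWZ@7: {A,C,G,T} ∩ {T} = {T} (intersection, +0)
per-site changes: [2, 3, 3, 3, 2, 1, 2, 3]; total = 19

19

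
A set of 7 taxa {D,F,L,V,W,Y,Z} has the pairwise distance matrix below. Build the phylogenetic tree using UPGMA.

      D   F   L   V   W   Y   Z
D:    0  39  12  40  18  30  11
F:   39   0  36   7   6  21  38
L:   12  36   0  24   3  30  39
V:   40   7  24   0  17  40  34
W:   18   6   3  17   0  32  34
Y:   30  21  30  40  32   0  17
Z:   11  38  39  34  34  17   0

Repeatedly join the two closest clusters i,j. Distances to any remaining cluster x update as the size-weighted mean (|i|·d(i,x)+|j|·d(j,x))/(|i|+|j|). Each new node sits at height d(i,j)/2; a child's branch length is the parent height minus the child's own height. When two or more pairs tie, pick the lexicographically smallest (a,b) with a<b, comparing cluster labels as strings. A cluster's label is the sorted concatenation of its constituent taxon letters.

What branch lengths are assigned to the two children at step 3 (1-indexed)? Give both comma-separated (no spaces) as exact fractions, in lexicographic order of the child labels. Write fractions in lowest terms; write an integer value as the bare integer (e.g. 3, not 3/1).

step 1: merge (L,W) at d=3; branch lengths L→3/2, W→3/2; new cluster LW
  updated: d(D,LW)=15, d(F,LW)=21, d(LW,V)=41/2, d(LW,Y)=31, d(LW,Z)=73/2
step 2: merge (F,V) at d=7; branch lengths F→7/2, V→7/2; new cluster FV
  updated: d(D,FV)=79/2, d(FV,LW)=83/4, d(FV,Y)=61/2, d(FV,Z)=36
step 3: merge (D,Z) at d=11; branch lengths D→11/2, Z→11/2; new cluster DZ
  updated: d(DZ,FV)=151/4, d(DZ,LW)=103/4, d(DZ,Y)=47/2
step 4: merge (FV,LW) at d=83/4; branch lengths FV→55/8, LW→71/8; new cluster FLVW
  updated: d(DZ,FLVW)=127/4, d(FLVW,Y)=123/4
step 5: merge (DZ,Y) at d=47/2; branch lengths DZ→25/4, Y→47/4; new cluster DYZ
  updated: d(DYZ,FLVW)=377/12
step 6: merge (DYZ,FLVW) at d=377/12; branch lengths DYZ→95/24, FLVW→16/3; new cluster DFLVWYZ
final tree: (((D:11/2,Z:11/2):25/4,Y:47/4):95/24,((F:7/2,V:7/2):55/8,(L:3/2,W:3/2):71/8):16/3)
total length: 1537/24

11/2,11/2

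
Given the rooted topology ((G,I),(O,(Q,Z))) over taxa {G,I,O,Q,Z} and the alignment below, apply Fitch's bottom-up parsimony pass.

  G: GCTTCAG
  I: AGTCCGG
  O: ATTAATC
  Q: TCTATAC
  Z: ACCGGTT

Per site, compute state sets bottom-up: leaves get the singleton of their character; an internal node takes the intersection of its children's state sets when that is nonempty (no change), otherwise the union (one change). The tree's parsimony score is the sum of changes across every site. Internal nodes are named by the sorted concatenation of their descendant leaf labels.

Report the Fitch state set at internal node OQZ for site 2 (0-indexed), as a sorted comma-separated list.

GI@0: {G} ∪ {A} = {A,G} (union, +1)
QZ@0: {T} ∪ {A} = {A,T} (union, +1)
OQZ@0: {A} ∩ {A,T} = {A} (intersection, +0)
GIOQZ@0: {A,G} ∩ {A} = {A} (intersection, +0)
GI@1: {C} ∪ {G} = {C,G} (union, +1)
QZ@1: {C} ∩ {C} = {C} (intersection, +0)
OQZ@1: {T} ∪ {C} = {C,T} (union, +1)
GIOQZ@1: {C,G} ∩ {C,T} = {C} (intersection, +0)
GI@2: {T} ∩ {T} = {T} (intersection, +0)
QZ@2: {T} ∪ {C} = {C,T} (union, +1)
OQZ@2: {T} ∩ {C,T} = {T} (intersection, +0)
GIOQZ@2: {T} ∩ {T} = {T} (intersection, +0)
GI@3: {T} ∪ {C} = {C,T} (union, +1)
QZ@3: {A} ∪ {G} = {A,G} (union, +1)
OQZ@3: {A} ∩ {A,G} = {A} (intersection, +0)
GIOQZ@3: {C,T} ∪ {A} = {A,C,T} (union, +1)
GI@4: {C} ∩ {C} = {C} (intersection, +0)
QZ@4: {T} ∪ {G} = {G,T} (union, +1)
OQZ@4: {A} ∪ {G,T} = {A,G,T} (union, +1)
GIOQZ@4: {C} ∪ {A,G,T} = {A,C,G,T} (union, +1)
GI@5: {A} ∪ {G} = {A,G} (union, +1)
QZ@5: {A} ∪ {T} = {A,T} (union, +1)
OQZ@5: {T} ∩ {A,T} = {T} (intersection, +0)
GIOQZ@5: {A,G} ∪ {T} = {A,G,T} (union, +1)
GI@6: {G} ∩ {G} = {G} (intersection, +0)
QZ@6: {C} ∪ {T} = {C,T} (union, +1)
OQZ@6: {C} ∩ {C,T} = {C} (intersection, +0)
GIOQZ@6: {G} ∪ {C} = {C,G} (union, +1)
per-site changes: [2, 2, 1, 3, 3, 3, 2]; total = 16

T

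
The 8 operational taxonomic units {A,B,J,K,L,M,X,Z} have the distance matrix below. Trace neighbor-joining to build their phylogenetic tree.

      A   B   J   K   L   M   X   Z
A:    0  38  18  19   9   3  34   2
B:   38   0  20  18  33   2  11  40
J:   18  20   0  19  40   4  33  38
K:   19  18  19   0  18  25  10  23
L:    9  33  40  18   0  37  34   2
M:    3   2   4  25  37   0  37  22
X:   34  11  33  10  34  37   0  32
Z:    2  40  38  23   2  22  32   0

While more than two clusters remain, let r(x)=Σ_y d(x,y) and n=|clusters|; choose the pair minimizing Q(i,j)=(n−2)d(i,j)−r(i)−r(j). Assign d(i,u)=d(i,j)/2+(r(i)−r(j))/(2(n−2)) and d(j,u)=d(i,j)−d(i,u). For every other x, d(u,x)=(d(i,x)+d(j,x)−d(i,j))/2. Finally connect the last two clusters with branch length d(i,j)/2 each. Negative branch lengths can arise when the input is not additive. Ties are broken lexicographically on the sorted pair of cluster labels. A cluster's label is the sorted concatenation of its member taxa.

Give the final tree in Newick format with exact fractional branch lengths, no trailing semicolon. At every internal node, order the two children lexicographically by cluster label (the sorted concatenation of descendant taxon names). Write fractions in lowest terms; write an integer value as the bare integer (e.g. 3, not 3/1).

((((A:-19/10,(L:13/6,Z:-1/6):32/5):465/32,(B:51/16,(K:29/32,X:291/32):101/16):237/32):99/32,J:107/16):-43/32,M:-43/32)

1. join L+Z (d=2, Q=-320) ⇒ LZ; edges |L|=13/6, |Z|=-1/6
  updated: d(A,LZ)=9/2, d(B,LZ)=71/2, d(J,LZ)=38, d(K,LZ)=39/2, d(LZ,M)=57/2, d(LZ,X)=32
2. join A+LZ (d=9/2, Q=-252) ⇒ ALZ; edges |A|=-19/10, |LZ|=32/5
  updated: d(ALZ,B)=69/2, d(ALZ,J)=103/4, d(ALZ,K)=17, d(ALZ,M)=27/2, d(ALZ,X)=123/4
3. join K+X (d=10, Q=-683/4) ⇒ KX; edges |K|=29/32, |X|=291/32
  updated: d(ALZ,KX)=151/8, d(B,KX)=19/2, d(J,KX)=21, d(KX,M)=26
4. join B+KX (d=19/2, Q=-903/8) ⇒ BKX; edges |B|=51/16, |KX|=101/16
  updated: d(ALZ,BKX)=351/16, d(BKX,J)=63/4, d(BKX,M)=37/4
5. join ALZ+BKX (d=351/16, Q=-257/4) ⇒ ABKLXZ; edges |ALZ|=465/32, |BKX|=237/32
  updated: d(ABKLXZ,J)=313/32, d(ABKLXZ,M)=13/32
6. join ABKLXZ+J (d=313/32, Q=-227/16) ⇒ ABJKLXZ; edges |ABKLXZ|=99/32, |J|=107/16
  updated: d(ABJKLXZ,M)=-43/16
7. join ABJKLXZ+M (d=-43/16) ⇒ ABJKLMXZ; edges |ABJKLXZ|=-43/32, |M|=-43/32
final tree: ((((A:-19/10,(L:13/6,Z:-1/6):32/5):465/32,(B:51/16,(K:29/32,X:291/32):101/16):237/32):99/32,J:107/16):-43/32,M:-43/32)
total length: 1761/32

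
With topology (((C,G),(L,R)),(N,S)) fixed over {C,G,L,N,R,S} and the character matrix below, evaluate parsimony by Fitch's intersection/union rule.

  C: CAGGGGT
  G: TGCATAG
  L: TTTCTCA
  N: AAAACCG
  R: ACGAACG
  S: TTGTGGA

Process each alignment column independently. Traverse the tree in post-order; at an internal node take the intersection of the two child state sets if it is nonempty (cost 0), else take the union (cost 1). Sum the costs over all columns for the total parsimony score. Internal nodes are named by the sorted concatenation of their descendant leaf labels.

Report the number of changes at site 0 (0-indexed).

3

site 0, node CG: C={C} ∪ G={T} → {C,T} (+1)
site 0, node LR: L={T} ∪ R={A} → {A,T} (+1)
site 0, node CGLR: CG={C,T} ∩ LR={A,T} → {T} (+0)
site 0, node NS: N={A} ∪ S={T} → {A,T} (+1)
site 0, node CGLNRS: CGLR={T} ∩ NS={A,T} → {T} (+0)
site 1, node CG: C={A} ∪ G={G} → {A,G} (+1)
site 1, node LR: L={T} ∪ R={C} → {C,T} (+1)
site 1, node CGLR: CG={A,G} ∪ LR={C,T} → {A,C,G,T} (+1)
site 1, node NS: N={A} ∪ S={T} → {A,T} (+1)
site 1, node CGLNRS: CGLR={A,C,G,T} ∩ NS={A,T} → {A,T} (+0)
site 2, node CG: C={G} ∪ G={C} → {C,G} (+1)
site 2, node LR: L={T} ∪ R={G} → {G,T} (+1)
site 2, node CGLR: CG={C,G} ∩ LR={G,T} → {G} (+0)
site 2, node NS: N={A} ∪ S={G} → {A,G} (+1)
site 2, node CGLNRS: CGLR={G} ∩ NS={A,G} → {G} (+0)
site 3, node CG: C={G} ∪ G={A} → {A,G} (+1)
site 3, node LR: L={C} ∪ R={A} → {A,C} (+1)
site 3, node CGLR: CG={A,G} ∩ LR={A,C} → {A} (+0)
site 3, node NS: N={A} ∪ S={T} → {A,T} (+1)
site 3, node CGLNRS: CGLR={A} ∩ NS={A,T} → {A} (+0)
site 4, node CG: C={G} ∪ G={T} → {G,T} (+1)
site 4, node LR: L={T} ∪ R={A} → {A,T} (+1)
site 4, node CGLR: CG={G,T} ∩ LR={A,T} → {T} (+0)
site 4, node NS: N={C} ∪ S={G} → {C,G} (+1)
site 4, node CGLNRS: CGLR={T} ∪ NS={C,G} → {C,G,T} (+1)
site 5, node CG: C={G} ∪ G={A} → {A,G} (+1)
site 5, node LR: L={C} ∩ R={C} → {C} (+0)
site 5, node CGLR: CG={A,G} ∪ LR={C} → {A,C,G} (+1)
site 5, node NS: N={C} ∪ S={G} → {C,G} (+1)
site 5, node CGLNRS: CGLR={A,C,G} ∩ NS={C,G} → {C,G} (+0)
site 6, node CG: C={T} ∪ G={G} → {G,T} (+1)
site 6, node LR: L={A} ∪ R={G} → {A,G} (+1)
site 6, node CGLR: CG={G,T} ∩ LR={A,G} → {G} (+0)
site 6, node NS: N={G} ∪ S={A} → {A,G} (+1)
site 6, node CGLNRS: CGLR={G} ∩ NS={A,G} → {G} (+0)
per-site changes: [3, 4, 3, 3, 4, 3, 3]; total = 23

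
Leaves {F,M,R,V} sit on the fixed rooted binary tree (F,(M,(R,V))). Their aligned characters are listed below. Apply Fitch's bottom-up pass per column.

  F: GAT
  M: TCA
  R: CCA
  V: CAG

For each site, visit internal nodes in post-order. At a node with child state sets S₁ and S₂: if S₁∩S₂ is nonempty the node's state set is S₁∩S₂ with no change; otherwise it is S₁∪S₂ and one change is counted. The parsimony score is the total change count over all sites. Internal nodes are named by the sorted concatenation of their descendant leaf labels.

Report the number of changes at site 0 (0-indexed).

site 0, node RV: R={C} ∩ V={C} → {C} (+0)
site 0, node MRV: M={T} ∪ RV={C} → {C,T} (+1)
site 0, node FMRV: F={G} ∪ MRV={C,T} → {C,G,T} (+1)
site 1, node RV: R={C} ∪ V={A} → {A,C} (+1)
site 1, node MRV: M={C} ∩ RV={A,C} → {C} (+0)
site 1, node FMRV: F={A} ∪ MRV={C} → {A,C} (+1)
site 2, node RV: R={A} ∪ V={G} → {A,G} (+1)
site 2, node MRV: M={A} ∩ RV={A,G} → {A} (+0)
site 2, node FMRV: F={T} ∪ MRV={A} → {A,T} (+1)
per-site changes: [2, 2, 2]; total = 6

2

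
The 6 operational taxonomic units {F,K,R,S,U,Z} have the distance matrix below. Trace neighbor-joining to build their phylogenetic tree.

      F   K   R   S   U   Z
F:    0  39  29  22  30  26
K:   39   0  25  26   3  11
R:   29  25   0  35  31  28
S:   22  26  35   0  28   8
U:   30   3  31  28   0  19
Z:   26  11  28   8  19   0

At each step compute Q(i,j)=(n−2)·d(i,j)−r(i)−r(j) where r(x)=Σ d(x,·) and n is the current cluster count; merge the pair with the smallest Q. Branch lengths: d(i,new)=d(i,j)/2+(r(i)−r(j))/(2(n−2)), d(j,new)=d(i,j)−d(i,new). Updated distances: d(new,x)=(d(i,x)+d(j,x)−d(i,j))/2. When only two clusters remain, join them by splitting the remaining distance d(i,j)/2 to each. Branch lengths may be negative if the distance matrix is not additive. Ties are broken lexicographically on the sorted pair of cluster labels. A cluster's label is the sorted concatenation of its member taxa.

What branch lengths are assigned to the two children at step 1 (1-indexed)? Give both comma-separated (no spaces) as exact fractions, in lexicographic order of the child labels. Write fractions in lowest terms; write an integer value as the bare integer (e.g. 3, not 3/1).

5/8,19/8

step 1: merge (K,U) at d=3, Q=-203; branch lengths K→5/8, U→19/8; new cluster KU
  updated: d(F,KU)=33, d(KU,R)=53/2, d(KU,S)=51/2, d(KU,Z)=27/2
step 2: merge (S,Z) at d=8, Q=-142; branch lengths S→13/2, Z→3/2; new cluster SZ
  updated: d(F,SZ)=20, d(KU,SZ)=31/2, d(R,SZ)=55/2
step 3: merge (F,R) at d=29, Q=-107; branch lengths F→57/4, R→59/4; new cluster FR
  updated: d(FR,KU)=61/4, d(FR,SZ)=37/4
step 4: merge (FR,KU) at d=61/4, Q=-40; branch lengths FR→9/2, KU→43/4; new cluster FKRU
  updated: d(FKRU,SZ)=19/4
step 5: merge (FKRU,SZ) at d=19/4; branch lengths FKRU→19/8, SZ→19/8; new cluster FKRSUZ
final tree: (((F:57/4,R:59/4):9/2,(K:5/8,U:19/8):43/4):19/8,(S:13/2,Z:3/2):19/8)
total length: 60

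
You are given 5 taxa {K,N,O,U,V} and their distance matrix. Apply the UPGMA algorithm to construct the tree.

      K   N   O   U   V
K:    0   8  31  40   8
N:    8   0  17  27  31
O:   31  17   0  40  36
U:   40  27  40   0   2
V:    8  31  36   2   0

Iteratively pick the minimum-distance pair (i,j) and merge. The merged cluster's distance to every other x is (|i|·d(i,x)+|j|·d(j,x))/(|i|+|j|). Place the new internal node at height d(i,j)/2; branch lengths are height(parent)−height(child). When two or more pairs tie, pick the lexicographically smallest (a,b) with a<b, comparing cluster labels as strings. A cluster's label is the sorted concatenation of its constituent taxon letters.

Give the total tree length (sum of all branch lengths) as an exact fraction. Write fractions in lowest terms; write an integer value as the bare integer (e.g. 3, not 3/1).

142/3

1. join U+V (d=2) ⇒ UV; edges |U|=1, |V|=1
  updated: d(K,UV)=24, d(N,UV)=29, d(O,UV)=38
2. join K+N (d=8) ⇒ KN; edges |K|=4, |N|=4
  updated: d(KN,O)=24, d(KN,UV)=53/2
3. join KN+O (d=24) ⇒ KNO; edges |KN|=8, |O|=12
  updated: d(KNO,UV)=91/3
4. join KNO+UV (d=91/3) ⇒ KNOUV; edges |KNO|=19/6, |UV|=85/6
final tree: (((K:4,N:4):8,O:12):19/6,(U:1,V:1):85/6)
total length: 142/3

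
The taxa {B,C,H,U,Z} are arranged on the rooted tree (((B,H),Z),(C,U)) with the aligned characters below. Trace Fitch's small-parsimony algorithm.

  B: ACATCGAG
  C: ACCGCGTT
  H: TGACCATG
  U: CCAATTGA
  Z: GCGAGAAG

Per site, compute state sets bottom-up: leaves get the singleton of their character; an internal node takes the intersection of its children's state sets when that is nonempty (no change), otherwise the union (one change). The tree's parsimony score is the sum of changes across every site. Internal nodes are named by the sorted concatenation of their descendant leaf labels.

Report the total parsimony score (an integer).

[col 0] BH: children B:{A}, H:{T} ∪→ {A,T}; cost 1
[col 0] BHZ: children BH:{A,T}, Z:{G} ∪→ {A,G,T}; cost 1
[col 0] CU: children C:{A}, U:{C} ∪→ {A,C}; cost 1
[col 0] BCHUZ: children BHZ:{A,G,T}, CU:{A,C} ∩→ {A}; cost 0
[col 1] BH: children B:{C}, H:{G} ∪→ {C,G}; cost 1
[col 1] BHZ: children BH:{C,G}, Z:{C} ∩→ {C}; cost 0
[col 1] CU: children C:{C}, U:{C} ∩→ {C}; cost 0
[col 1] BCHUZ: children BHZ:{C}, CU:{C} ∩→ {C}; cost 0
[col 2] BH: children B:{A}, H:{A} ∩→ {A}; cost 0
[col 2] BHZ: children BH:{A}, Z:{G} ∪→ {A,G}; cost 1
[col 2] CU: children C:{C}, U:{A} ∪→ {A,C}; cost 1
[col 2] BCHUZ: children BHZ:{A,G}, CU:{A,C} ∩→ {A}; cost 0
[col 3] BH: children B:{T}, H:{C} ∪→ {C,T}; cost 1
[col 3] BHZ: children BH:{C,T}, Z:{A} ∪→ {A,C,T}; cost 1
[col 3] CU: children C:{G}, U:{A} ∪→ {A,G}; cost 1
[col 3] BCHUZ: children BHZ:{A,C,T}, CU:{A,G} ∩→ {A}; cost 0
[col 4] BH: children B:{C}, H:{C} ∩→ {C}; cost 0
[col 4] BHZ: children BH:{C}, Z:{G} ∪→ {C,G}; cost 1
[col 4] CU: children C:{C}, U:{T} ∪→ {C,T}; cost 1
[col 4] BCHUZ: children BHZ:{C,G}, CU:{C,T} ∩→ {C}; cost 0
[col 5] BH: children B:{G}, H:{A} ∪→ {A,G}; cost 1
[col 5] BHZ: children BH:{A,G}, Z:{A} ∩→ {A}; cost 0
[col 5] CU: children C:{G}, U:{T} ∪→ {G,T}; cost 1
[col 5] BCHUZ: children BHZ:{A}, CU:{G,T} ∪→ {A,G,T}; cost 1
[col 6] BH: children B:{A}, H:{T} ∪→ {A,T}; cost 1
[col 6] BHZ: children BH:{A,T}, Z:{A} ∩→ {A}; cost 0
[col 6] CU: children C:{T}, U:{G} ∪→ {G,T}; cost 1
[col 6] BCHUZ: children BHZ:{A}, CU:{G,T} ∪→ {A,G,T}; cost 1
[col 7] BH: children B:{G}, H:{G} ∩→ {G}; cost 0
[col 7] BHZ: children BH:{G}, Z:{G} ∩→ {G}; cost 0
[col 7] CU: children C:{T}, U:{A} ∪→ {A,T}; cost 1
[col 7] BCHUZ: children BHZ:{G}, CU:{A,T} ∪→ {A,G,T}; cost 1
per-site changes: [3, 1, 2, 3, 2, 3, 3, 2]; total = 19

19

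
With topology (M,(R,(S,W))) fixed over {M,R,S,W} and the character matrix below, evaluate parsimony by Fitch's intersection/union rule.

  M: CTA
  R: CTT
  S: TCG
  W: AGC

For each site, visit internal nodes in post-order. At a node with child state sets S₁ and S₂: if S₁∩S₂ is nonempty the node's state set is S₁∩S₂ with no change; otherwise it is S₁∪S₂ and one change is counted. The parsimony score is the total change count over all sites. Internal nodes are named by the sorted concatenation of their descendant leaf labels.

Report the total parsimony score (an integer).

[col 0] SW: children S:{T}, W:{A} ∪→ {A,T}; cost 1
[col 0] RSW: children R:{C}, SW:{A,T} ∪→ {A,C,T}; cost 1
[col 0] MRSW: children M:{C}, RSW:{A,C,T} ∩→ {C}; cost 0
[col 1] SW: children S:{C}, W:{G} ∪→ {C,G}; cost 1
[col 1] RSW: children R:{T}, SW:{C,G} ∪→ {C,G,T}; cost 1
[col 1] MRSW: children M:{T}, RSW:{C,G,T} ∩→ {T}; cost 0
[col 2] SW: children S:{G}, W:{C} ∪→ {C,G}; cost 1
[col 2] RSW: children R:{T}, SW:{C,G} ∪→ {C,G,T}; cost 1
[col 2] MRSW: children M:{A}, RSW:{C,G,T} ∪→ {A,C,G,T}; cost 1
per-site changes: [2, 2, 3]; total = 7

7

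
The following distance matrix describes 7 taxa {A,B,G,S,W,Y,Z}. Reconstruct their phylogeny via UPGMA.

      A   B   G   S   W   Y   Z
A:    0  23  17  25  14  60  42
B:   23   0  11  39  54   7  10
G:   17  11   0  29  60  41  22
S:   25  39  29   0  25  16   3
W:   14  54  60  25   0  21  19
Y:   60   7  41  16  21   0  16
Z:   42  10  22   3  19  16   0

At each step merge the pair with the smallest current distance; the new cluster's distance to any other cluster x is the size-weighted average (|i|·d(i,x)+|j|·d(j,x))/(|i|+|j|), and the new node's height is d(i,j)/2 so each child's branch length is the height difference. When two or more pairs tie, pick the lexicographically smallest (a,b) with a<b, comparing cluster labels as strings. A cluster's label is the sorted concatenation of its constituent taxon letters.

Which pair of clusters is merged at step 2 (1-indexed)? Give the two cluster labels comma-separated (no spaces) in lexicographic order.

step 1: merge (S,Z) at d=3; branch lengths S→3/2, Z→3/2; new cluster SZ
  updated: d(A,SZ)=67/2, d(B,SZ)=49/2, d(G,SZ)=51/2, d(SZ,W)=22, d(SZ,Y)=16
step 2: merge (B,Y) at d=7; branch lengths B→7/2, Y→7/2; new cluster BY
  updated: d(A,BY)=83/2, d(BY,G)=26, d(BY,SZ)=81/4, d(BY,W)=75/2
step 3: merge (A,W) at d=14; branch lengths A→7, W→7; new cluster AW
  updated: d(AW,BY)=79/2, d(AW,G)=77/2, d(AW,SZ)=111/4
step 4: merge (BY,SZ) at d=81/4; branch lengths BY→53/8, SZ→69/8; new cluster BSYZ
  updated: d(AW,BSYZ)=269/8, d(BSYZ,G)=103/4
step 5: merge (BSYZ,G) at d=103/4; branch lengths BSYZ→11/4, G→103/8; new cluster BGSYZ
  updated: d(AW,BGSYZ)=173/5
step 6: merge (AW,BGSYZ) at d=173/5; branch lengths AW→103/10, BGSYZ→177/40; new cluster ABGSWYZ
final tree: ((A:7,W:7):103/10,(((B:7/2,Y:7/2):53/8,(S:3/2,Z:3/2):69/8):11/4,G:103/8):177/40)
total length: 348/5

B,Y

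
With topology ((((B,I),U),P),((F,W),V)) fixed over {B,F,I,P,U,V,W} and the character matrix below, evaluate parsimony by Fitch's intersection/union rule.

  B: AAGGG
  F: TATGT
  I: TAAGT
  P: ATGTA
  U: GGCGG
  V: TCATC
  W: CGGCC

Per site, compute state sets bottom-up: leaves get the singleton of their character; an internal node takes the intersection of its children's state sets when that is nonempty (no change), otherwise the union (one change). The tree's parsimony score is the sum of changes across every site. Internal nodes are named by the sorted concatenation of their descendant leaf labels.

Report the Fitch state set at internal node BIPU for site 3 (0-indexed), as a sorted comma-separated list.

site 0, node BI: B={A} ∪ I={T} → {A,T} (+1)
site 0, node BIU: BI={A,T} ∪ U={G} → {A,G,T} (+1)
site 0, node BIPU: BIU={A,G,T} ∩ P={A} → {A} (+0)
site 0, node FW: F={T} ∪ W={C} → {C,T} (+1)
site 0, node FVW: FW={C,T} ∩ V={T} → {T} (+0)
site 0, node BFIPUVW: BIPU={A} ∪ FVW={T} → {A,T} (+1)
site 1, node BI: B={A} ∩ I={A} → {A} (+0)
site 1, node BIU: BI={A} ∪ U={G} → {A,G} (+1)
site 1, node BIPU: BIU={A,G} ∪ P={T} → {A,G,T} (+1)
site 1, node FW: F={A} ∪ W={G} → {A,G} (+1)
site 1, node FVW: FW={A,G} ∪ V={C} → {A,C,G} (+1)
site 1, node BFIPUVW: BIPU={A,G,T} ∩ FVW={A,C,G} → {A,G} (+0)
site 2, node BI: B={G} ∪ I={A} → {A,G} (+1)
site 2, node BIU: BI={A,G} ∪ U={C} → {A,C,G} (+1)
site 2, node BIPU: BIU={A,C,G} ∩ P={G} → {G} (+0)
site 2, node FW: F={T} ∪ W={G} → {G,T} (+1)
site 2, node FVW: FW={G,T} ∪ V={A} → {A,G,T} (+1)
site 2, node BFIPUVW: BIPU={G} ∩ FVW={A,G,T} → {G} (+0)
site 3, node BI: B={G} ∩ I={G} → {G} (+0)
site 3, node BIU: BI={G} ∩ U={G} → {G} (+0)
site 3, node BIPU: BIU={G} ∪ P={T} → {G,T} (+1)
site 3, node FW: F={G} ∪ W={C} → {C,G} (+1)
site 3, node FVW: FW={C,G} ∪ V={T} → {C,G,T} (+1)
site 3, node BFIPUVW: BIPU={G,T} ∩ FVW={C,G,T} → {G,T} (+0)
site 4, node BI: B={G} ∪ I={T} → {G,T} (+1)
site 4, node BIU: BI={G,T} ∩ U={G} → {G} (+0)
site 4, node BIPU: BIU={G} ∪ P={A} → {A,G} (+1)
site 4, node FW: F={T} ∪ W={C} → {C,T} (+1)
site 4, node FVW: FW={C,T} ∩ V={C} → {C} (+0)
site 4, node BFIPUVW: BIPU={A,G} ∪ FVW={C} → {A,C,G} (+1)
per-site changes: [4, 4, 4, 3, 4]; total = 19

G,T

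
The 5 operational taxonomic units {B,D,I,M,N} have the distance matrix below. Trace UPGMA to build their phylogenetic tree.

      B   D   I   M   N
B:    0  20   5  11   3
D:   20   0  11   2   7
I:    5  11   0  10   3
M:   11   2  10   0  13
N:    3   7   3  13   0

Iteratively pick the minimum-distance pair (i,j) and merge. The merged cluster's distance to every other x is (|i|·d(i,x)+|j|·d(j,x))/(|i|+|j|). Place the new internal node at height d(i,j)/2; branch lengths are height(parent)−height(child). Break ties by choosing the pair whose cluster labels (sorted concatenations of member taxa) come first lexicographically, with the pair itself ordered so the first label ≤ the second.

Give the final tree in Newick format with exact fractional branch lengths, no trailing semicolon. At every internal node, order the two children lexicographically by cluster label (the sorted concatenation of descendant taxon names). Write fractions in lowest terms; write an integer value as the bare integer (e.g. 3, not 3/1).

iteration 1: select D,M (d=2); attach at lengths (1, 1); label the merged cluster DM
  updated: d(B,DM)=31/2, d(DM,I)=21/2, d(DM,N)=10
iteration 2: select B,N (d=3); attach at lengths (3/2, 3/2); label the merged cluster BN
  updated: d(BN,DM)=51/4, d(BN,I)=4
iteration 3: select BN,I (d=4); attach at lengths (1/2, 2); label the merged cluster BIN
  updated: d(BIN,DM)=12
iteration 4: select BIN,DM (d=12); attach at lengths (4, 5); label the merged cluster BDIMN
final tree: (((B:3/2,N:3/2):1/2,I:2):4,(D:1,M:1):5)
total length: 33/2

(((B:3/2,N:3/2):1/2,I:2):4,(D:1,M:1):5)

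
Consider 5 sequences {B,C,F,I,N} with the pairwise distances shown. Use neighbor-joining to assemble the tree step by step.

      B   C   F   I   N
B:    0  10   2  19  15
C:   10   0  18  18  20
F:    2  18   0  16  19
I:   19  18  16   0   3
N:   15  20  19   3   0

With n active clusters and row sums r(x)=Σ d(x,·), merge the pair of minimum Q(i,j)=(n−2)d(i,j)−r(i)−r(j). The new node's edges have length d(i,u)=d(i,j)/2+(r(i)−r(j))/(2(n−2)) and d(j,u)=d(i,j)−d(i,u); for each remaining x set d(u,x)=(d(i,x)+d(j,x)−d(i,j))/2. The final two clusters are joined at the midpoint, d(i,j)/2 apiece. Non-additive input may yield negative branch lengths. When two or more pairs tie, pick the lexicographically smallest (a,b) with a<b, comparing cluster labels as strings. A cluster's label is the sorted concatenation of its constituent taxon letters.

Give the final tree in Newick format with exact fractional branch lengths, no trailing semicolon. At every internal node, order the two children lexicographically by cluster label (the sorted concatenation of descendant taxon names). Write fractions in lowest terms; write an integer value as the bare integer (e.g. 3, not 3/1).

iteration 1: select I,N (d=3, Q=-104); attach at lengths (4/3, 5/3); label the merged cluster IN
  updated: d(B,IN)=31/2, d(C,IN)=35/2, d(F,IN)=16
iteration 2: select B,F (d=2, Q=-119/2); attach at lengths (-9/8, 25/8); label the merged cluster BF
  updated: d(BF,C)=13, d(BF,IN)=59/4
iteration 3: select BF,C (d=13, Q=-181/4); attach at lengths (41/8, 63/8); label the merged cluster BCF
  updated: d(BCF,IN)=77/8
iteration 4: select BCF,IN (d=77/8); attach at lengths (77/16, 77/16); label the merged cluster BCFIN
final tree: (((B:-9/8,F:25/8):41/8,C:63/8):77/16,(I:4/3,N:5/3):77/16)
total length: 221/8

(((B:-9/8,F:25/8):41/8,C:63/8):77/16,(I:4/3,N:5/3):77/16)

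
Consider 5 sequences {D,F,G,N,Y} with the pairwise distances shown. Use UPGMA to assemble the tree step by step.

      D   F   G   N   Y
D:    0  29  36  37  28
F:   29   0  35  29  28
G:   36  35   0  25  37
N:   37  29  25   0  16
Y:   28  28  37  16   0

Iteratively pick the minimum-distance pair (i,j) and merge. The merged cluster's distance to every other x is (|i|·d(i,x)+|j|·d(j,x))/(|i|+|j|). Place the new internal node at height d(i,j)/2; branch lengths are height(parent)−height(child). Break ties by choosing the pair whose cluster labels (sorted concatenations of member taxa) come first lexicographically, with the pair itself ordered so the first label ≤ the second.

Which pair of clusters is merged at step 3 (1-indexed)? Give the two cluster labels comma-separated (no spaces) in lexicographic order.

step 1: merge (N,Y) at d=16; branch lengths N→8, Y→8; new cluster NY
  updated: d(D,NY)=65/2, d(F,NY)=57/2, d(G,NY)=31
step 2: merge (F,NY) at d=57/2; branch lengths F→57/4, NY→25/4; new cluster FNY
  updated: d(D,FNY)=94/3, d(FNY,G)=97/3
step 3: merge (D,FNY) at d=94/3; branch lengths D→47/3, FNY→17/12; new cluster DFNY
  updated: d(DFNY,G)=133/4
step 4: merge (DFNY,G) at d=133/4; branch lengths DFNY→23/24, G→133/8; new cluster DFGNY
final tree: ((D:47/3,(F:57/4,(N:8,Y:8):25/4):17/12):23/24,G:133/8)
total length: 427/6

D,FNY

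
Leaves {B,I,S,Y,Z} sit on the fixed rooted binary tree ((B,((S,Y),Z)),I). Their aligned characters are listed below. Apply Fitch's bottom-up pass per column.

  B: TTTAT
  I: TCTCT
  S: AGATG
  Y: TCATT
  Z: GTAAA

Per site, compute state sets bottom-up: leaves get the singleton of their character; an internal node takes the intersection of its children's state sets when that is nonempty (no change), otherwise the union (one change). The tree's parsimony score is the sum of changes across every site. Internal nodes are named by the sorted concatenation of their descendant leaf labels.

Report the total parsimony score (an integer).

site 0, node SY: S={A} ∪ Y={T} → {A,T} (+1)
site 0, node SYZ: SY={A,T} ∪ Z={G} → {A,G,T} (+1)
site 0, node BSYZ: B={T} ∩ SYZ={A,G,T} → {T} (+0)
site 0, node BISYZ: BSYZ={T} ∩ I={T} → {T} (+0)
site 1, node SY: S={G} ∪ Y={C} → {C,G} (+1)
site 1, node SYZ: SY={C,G} ∪ Z={T} → {C,G,T} (+1)
site 1, node BSYZ: B={T} ∩ SYZ={C,G,T} → {T} (+0)
site 1, node BISYZ: BSYZ={T} ∪ I={C} → {C,T} (+1)
site 2, node SY: S={A} ∩ Y={A} → {A} (+0)
site 2, node SYZ: SY={A} ∩ Z={A} → {A} (+0)
site 2, node BSYZ: B={T} ∪ SYZ={A} → {A,T} (+1)
site 2, node BISYZ: BSYZ={A,T} ∩ I={T} → {T} (+0)
site 3, node SY: S={T} ∩ Y={T} → {T} (+0)
site 3, node SYZ: SY={T} ∪ Z={A} → {A,T} (+1)
site 3, node BSYZ: B={A} ∩ SYZ={A,T} → {A} (+0)
site 3, node BISYZ: BSYZ={A} ∪ I={C} → {A,C} (+1)
site 4, node SY: S={G} ∪ Y={T} → {G,T} (+1)
site 4, node SYZ: SY={G,T} ∪ Z={A} → {A,G,T} (+1)
site 4, node BSYZ: B={T} ∩ SYZ={A,G,T} → {T} (+0)
site 4, node BISYZ: BSYZ={T} ∩ I={T} → {T} (+0)
per-site changes: [2, 3, 1, 2, 2]; total = 10

10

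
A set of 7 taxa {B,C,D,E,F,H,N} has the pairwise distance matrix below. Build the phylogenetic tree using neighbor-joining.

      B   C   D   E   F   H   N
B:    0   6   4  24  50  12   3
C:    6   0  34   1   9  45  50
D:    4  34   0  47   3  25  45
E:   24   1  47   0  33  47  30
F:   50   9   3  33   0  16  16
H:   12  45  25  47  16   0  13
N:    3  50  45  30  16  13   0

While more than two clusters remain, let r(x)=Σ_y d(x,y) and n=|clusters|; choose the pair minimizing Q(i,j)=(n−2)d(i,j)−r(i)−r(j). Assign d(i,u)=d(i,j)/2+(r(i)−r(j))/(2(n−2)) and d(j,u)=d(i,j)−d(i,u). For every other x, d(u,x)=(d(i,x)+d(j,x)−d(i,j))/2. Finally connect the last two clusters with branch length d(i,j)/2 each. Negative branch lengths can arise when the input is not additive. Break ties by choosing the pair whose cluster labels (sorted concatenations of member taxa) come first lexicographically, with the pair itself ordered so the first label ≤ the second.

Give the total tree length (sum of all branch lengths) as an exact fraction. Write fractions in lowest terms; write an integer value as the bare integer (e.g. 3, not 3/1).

iteration 1: select C,E (d=1, Q=-322); attach at lengths (-16/5, 21/5); label the merged cluster CE
  updated: d(B,CE)=29/2, d(CE,D)=40, d(CE,F)=41/2, d(CE,H)=91/2, d(CE,N)=79/2
iteration 2: select D,F (d=3, Q=-421/2); attach at lengths (47/16, 1/16); label the merged cluster DF
  updated: d(B,DF)=51/2, d(CE,DF)=115/4, d(DF,H)=19, d(DF,N)=29
iteration 3: select CE,DF (d=115/4, Q=-577/4); attach at lengths (449/24, 241/24); label the merged cluster CDEF
  updated: d(B,CDEF)=45/8, d(CDEF,H)=143/8, d(CDEF,N)=159/8
iteration 4: select B,CDEF (d=45/8, Q=-211/4); attach at lengths (-23/8, 17/2); label the merged cluster BCDEF
  updated: d(BCDEF,H)=97/8, d(BCDEF,N)=69/8
iteration 5: select BCDEF,H (d=97/8, Q=-135/4); attach at lengths (31/8, 33/4); label the merged cluster BCDEFH
  updated: d(BCDEFH,N)=19/4
iteration 6: select BCDEFH,N (d=19/4); attach at lengths (19/8, 19/8); label the merged cluster BCDEFHN
final tree: (((B:-23/8,((C:-16/5,E:21/5):449/24,(D:47/16,F:1/16):241/24):17/2):31/8,H:33/4):19/8,N:19/8)
total length: 221/4

221/4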